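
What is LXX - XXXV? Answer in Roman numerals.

LXX = 70
XXXV = 35
70 - 35 = 35

XXXV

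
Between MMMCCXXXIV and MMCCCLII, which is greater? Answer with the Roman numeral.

MMMCCXXXIV = 3234
MMCCCLII = 2352
3234 is larger

MMMCCXXXIV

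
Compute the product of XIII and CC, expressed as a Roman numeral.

XIII = 13
CC = 200
13 × 200 = 2600

MMDC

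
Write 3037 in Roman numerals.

Convert 3037 to Roman numerals:
  3037 contains 3×1000 (MMM)
  37 contains 3×10 (XXX)
  7 contains 1×5 (V)
  2 contains 2×1 (II)

MMMXXXVII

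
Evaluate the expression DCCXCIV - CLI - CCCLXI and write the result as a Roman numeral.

DCCXCIV = 794, CLI = 151, CCCLXI = 361
794 - 151 = 643
643 - 361 = 282

CCLXXXII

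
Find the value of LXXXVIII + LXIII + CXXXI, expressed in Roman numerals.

LXXXVIII = 88, LXIII = 63, CXXXI = 131
88 + 63 = 151
151 + 131 = 282

CCLXXXII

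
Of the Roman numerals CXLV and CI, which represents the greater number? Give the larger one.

CXLV = 145
CI = 101
145 is larger

CXLV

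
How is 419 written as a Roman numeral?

Convert 419 to Roman numerals:
  419 contains 1×400 (CD)
  19 contains 1×10 (X)
  9 contains 1×9 (IX)

CDXIX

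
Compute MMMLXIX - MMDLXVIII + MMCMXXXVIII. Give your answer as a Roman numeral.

MMMLXIX = 3069, MMDLXVIII = 2568, MMCMXXXVIII = 2938
3069 - 2568 = 501
501 + 2938 = 3439

MMMCDXXXIX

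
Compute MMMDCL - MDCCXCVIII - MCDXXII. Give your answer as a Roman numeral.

MMMDCL = 3650, MDCCXCVIII = 1798, MCDXXII = 1422
3650 - 1798 = 1852
1852 - 1422 = 430

CDXXX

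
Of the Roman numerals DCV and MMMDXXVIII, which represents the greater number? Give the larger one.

DCV = 605
MMMDXXVIII = 3528
3528 is larger

MMMDXXVIII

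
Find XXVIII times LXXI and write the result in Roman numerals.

XXVIII = 28
LXXI = 71
28 × 71 = 1988

MCMLXXXVIII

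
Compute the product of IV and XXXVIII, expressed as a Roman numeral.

IV = 4
XXXVIII = 38
4 × 38 = 152

CLII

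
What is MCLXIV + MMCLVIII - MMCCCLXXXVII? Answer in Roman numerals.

MCLXIV = 1164, MMCLVIII = 2158, MMCCCLXXXVII = 2387
1164 + 2158 = 3322
3322 - 2387 = 935

CMXXXV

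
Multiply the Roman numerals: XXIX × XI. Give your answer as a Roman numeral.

XXIX = 29
XI = 11
29 × 11 = 319

CCCXIX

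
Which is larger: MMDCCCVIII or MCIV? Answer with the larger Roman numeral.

MMDCCCVIII = 2808
MCIV = 1104
2808 is larger

MMDCCCVIII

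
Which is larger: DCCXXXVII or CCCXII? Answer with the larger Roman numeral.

DCCXXXVII = 737
CCCXII = 312
737 is larger

DCCXXXVII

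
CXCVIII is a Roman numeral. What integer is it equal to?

CXCVIII: C=100, XC=90, V=5, I=1, I=1, I=1
100 + 90 + 5 + 1 + 1 + 1 = 198

198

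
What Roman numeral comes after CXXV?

CXXV = 125; next is 126

CXXVI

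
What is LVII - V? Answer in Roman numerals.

LVII = 57
V = 5
57 - 5 = 52

LII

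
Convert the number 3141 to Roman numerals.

Convert 3141 to Roman numerals:
  3141 contains 3×1000 (MMM)
  141 contains 1×100 (C)
  41 contains 1×40 (XL)
  1 contains 1×1 (I)

MMMCXLI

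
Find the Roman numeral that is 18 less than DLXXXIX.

DLXXXIX = 589
589 - 18 = 571

DLXXI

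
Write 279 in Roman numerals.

Convert 279 to Roman numerals:
  279 contains 2×100 (CC)
  79 contains 1×50 (L)
  29 contains 2×10 (XX)
  9 contains 1×9 (IX)

CCLXXIX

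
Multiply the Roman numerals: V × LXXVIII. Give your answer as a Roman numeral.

V = 5
LXXVIII = 78
5 × 78 = 390

CCCXC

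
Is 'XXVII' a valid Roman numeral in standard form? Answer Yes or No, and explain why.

'XXVII': Check the rules: uses only the symbols I, V, X, L, C, D, M; no symbol is repeated more than three times in a row; V, L and D each appear at most once; no smaller symbol precedes a larger one (values never increase from left to right). Value: X (10) + X (10) + V (5) + I (1) + I (1) = 27. So it is a valid standard Roman numeral.

Yes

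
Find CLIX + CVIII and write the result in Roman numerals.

CLIX = 159
CVIII = 108
159 + 108 = 267

CCLXVII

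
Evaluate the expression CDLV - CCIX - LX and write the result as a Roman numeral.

CDLV = 455, CCIX = 209, LX = 60
455 - 209 = 246
246 - 60 = 186

CLXXXVI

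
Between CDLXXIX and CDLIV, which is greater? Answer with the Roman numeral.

CDLXXIX = 479
CDLIV = 454
479 is larger

CDLXXIX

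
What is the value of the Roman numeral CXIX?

CXIX: C=100, X=10, IX=9
100 + 10 + 9 = 119

119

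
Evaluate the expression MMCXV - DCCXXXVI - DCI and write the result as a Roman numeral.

MMCXV = 2115, DCCXXXVI = 736, DCI = 601
2115 - 736 = 1379
1379 - 601 = 778

DCCLXXVIII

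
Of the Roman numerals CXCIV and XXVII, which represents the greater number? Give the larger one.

CXCIV = 194
XXVII = 27
194 is larger

CXCIV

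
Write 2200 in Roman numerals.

Convert 2200 to Roman numerals:
  2200 contains 2×1000 (MM)
  200 contains 2×100 (CC)

MMCC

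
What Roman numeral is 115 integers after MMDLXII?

MMDLXII = 2562
2562 + 115 = 2677

MMDCLXXVII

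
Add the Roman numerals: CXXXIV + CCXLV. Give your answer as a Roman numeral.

CXXXIV = 134
CCXLV = 245
134 + 245 = 379

CCCLXXIX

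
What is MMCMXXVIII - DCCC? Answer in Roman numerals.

MMCMXXVIII = 2928
DCCC = 800
2928 - 800 = 2128

MMCXXVIII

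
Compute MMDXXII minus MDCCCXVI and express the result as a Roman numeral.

MMDXXII = 2522
MDCCCXVI = 1816
2522 - 1816 = 706

DCCVI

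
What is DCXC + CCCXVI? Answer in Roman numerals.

DCXC = 690
CCCXVI = 316
690 + 316 = 1006

MVI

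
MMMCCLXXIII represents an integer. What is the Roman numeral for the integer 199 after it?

MMMCCLXXIII = 3273
3273 + 199 = 3472

MMMCDLXXII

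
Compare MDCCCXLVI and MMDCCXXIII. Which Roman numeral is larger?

MDCCCXLVI = 1846
MMDCCXXIII = 2723
2723 is larger

MMDCCXXIII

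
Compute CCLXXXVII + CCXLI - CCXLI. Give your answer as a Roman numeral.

CCLXXXVII = 287, CCXLI = 241, CCXLI = 241
287 + 241 = 528
528 - 241 = 287

CCLXXXVII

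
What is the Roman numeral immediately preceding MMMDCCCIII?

MMMDCCCIII = 3803, so the previous integer is 3803 - 1 = 3802

MMMDCCCII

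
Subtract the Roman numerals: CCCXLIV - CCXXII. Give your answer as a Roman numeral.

CCCXLIV = 344
CCXXII = 222
344 - 222 = 122

CXXII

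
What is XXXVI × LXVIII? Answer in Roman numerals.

XXXVI = 36
LXVIII = 68
36 × 68 = 2448

MMCDXLVIII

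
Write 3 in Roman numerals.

Convert 3 to Roman numerals:
  3 contains 3×1 (III)

III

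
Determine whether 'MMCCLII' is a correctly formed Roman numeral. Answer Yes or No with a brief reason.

'MMCCLII': Check the rules: uses only the symbols I, V, X, L, C, D, M; no symbol is repeated more than three times in a row; V, L and D each appear at most once; no smaller symbol precedes a larger one (values never increase from left to right). Value: M (1000) + M (1000) + C (100) + C (100) + L (50) + I (1) + I (1) = 2252. So it is a valid standard Roman numeral.

Yes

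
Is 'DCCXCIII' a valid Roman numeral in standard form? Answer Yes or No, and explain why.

'DCCXCIII': Check the rules: uses only the symbols I, V, X, L, C, D, M; no symbol is repeated more than three times in a row; V, L and D each appear at most once; the only place a smaller symbol precedes a larger one is the allowed subtractive pair XC, the symbol right after such a pair (if any) is smaller than the pair's first symbol, and otherwise the values never increase from left to right. Value: D (500) + C (100) + C (100) + XC (90) + I (1) + I (1) + I (1) = 793. So it is a valid standard Roman numeral.

Yes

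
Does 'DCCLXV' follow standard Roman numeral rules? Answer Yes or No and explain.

'DCCLXV': Check the rules: uses only the symbols I, V, X, L, C, D, M; no symbol is repeated more than three times in a row; V, L and D each appear at most once; no smaller symbol precedes a larger one (values never increase from left to right). Value: D (500) + C (100) + C (100) + L (50) + X (10) + V (5) = 765. So it is a valid standard Roman numeral.

Yes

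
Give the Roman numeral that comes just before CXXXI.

CXXXI = 131, so the previous integer is 131 - 1 = 130

CXXX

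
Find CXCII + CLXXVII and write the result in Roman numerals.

CXCII = 192
CLXXVII = 177
192 + 177 = 369

CCCLXIX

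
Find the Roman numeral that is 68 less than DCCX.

DCCX = 710
710 - 68 = 642

DCXLII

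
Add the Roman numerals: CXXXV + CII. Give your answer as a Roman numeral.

CXXXV = 135
CII = 102
135 + 102 = 237

CCXXXVII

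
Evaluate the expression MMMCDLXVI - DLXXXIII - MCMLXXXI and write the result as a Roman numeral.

MMMCDLXVI = 3466, DLXXXIII = 583, MCMLXXXI = 1981
3466 - 583 = 2883
2883 - 1981 = 902

CMII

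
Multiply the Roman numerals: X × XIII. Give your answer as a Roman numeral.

X = 10
XIII = 13
10 × 13 = 130

CXXX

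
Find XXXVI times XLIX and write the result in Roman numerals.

XXXVI = 36
XLIX = 49
36 × 49 = 1764

MDCCLXIV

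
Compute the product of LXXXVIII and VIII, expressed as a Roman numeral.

LXXXVIII = 88
VIII = 8
88 × 8 = 704

DCCIV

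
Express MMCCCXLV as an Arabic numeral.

MMCCCXLV: M=1000, M=1000, C=100, C=100, C=100, XL=40, V=5
1000 + 1000 + 100 + 100 + 100 + 40 + 5 = 2345

2345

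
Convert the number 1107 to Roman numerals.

Convert 1107 to Roman numerals:
  1107 contains 1×1000 (M)
  107 contains 1×100 (C)
  7 contains 1×5 (V)
  2 contains 2×1 (II)

MCVII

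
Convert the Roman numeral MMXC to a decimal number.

MMXC: M=1000, M=1000, XC=90
1000 + 1000 + 90 = 2090

2090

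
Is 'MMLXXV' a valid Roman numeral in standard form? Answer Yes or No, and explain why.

'MMLXXV': Check the rules: uses only the symbols I, V, X, L, C, D, M; no symbol is repeated more than three times in a row; V, L and D each appear at most once; no smaller symbol precedes a larger one (values never increase from left to right). Value: M (1000) + M (1000) + L (50) + X (10) + X (10) + V (5) = 2075. So it is a valid standard Roman numeral.

Yes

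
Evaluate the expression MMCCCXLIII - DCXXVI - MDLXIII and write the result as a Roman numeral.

MMCCCXLIII = 2343, DCXXVI = 626, MDLXIII = 1563
2343 - 626 = 1717
1717 - 1563 = 154

CLIV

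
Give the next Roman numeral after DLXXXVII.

DLXXXVII = 587, so the next integer is 587 + 1 = 588

DLXXXVIII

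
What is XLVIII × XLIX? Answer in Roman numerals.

XLVIII = 48
XLIX = 49
48 × 49 = 2352

MMCCCLII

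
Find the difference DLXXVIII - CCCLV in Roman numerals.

DLXXVIII = 578
CCCLV = 355
578 - 355 = 223

CCXXIII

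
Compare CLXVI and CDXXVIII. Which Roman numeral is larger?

CLXVI = 166
CDXXVIII = 428
428 is larger

CDXXVIII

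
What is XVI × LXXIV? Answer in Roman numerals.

XVI = 16
LXXIV = 74
16 × 74 = 1184

MCLXXXIV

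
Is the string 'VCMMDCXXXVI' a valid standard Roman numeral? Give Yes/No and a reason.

'VCMMDCXXXVI': V should not appear more than once

No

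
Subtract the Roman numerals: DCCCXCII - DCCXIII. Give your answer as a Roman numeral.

DCCCXCII = 892
DCCXIII = 713
892 - 713 = 179

CLXXIX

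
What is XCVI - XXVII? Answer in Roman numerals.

XCVI = 96
XXVII = 27
96 - 27 = 69

LXIX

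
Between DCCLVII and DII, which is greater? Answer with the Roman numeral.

DCCLVII = 757
DII = 502
757 is larger

DCCLVII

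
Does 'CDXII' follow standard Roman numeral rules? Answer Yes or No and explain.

'CDXII': Check the rules: uses only the symbols I, V, X, L, C, D, M; no symbol is repeated more than three times in a row; V, L and D each appear at most once; the only place a smaller symbol precedes a larger one is the allowed subtractive pair CD, the symbol right after such a pair (if any) is smaller than the pair's first symbol, and otherwise the values never increase from left to right. Value: CD (400) + X (10) + I (1) + I (1) = 412. So it is a valid standard Roman numeral.

Yes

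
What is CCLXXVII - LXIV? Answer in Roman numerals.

CCLXXVII = 277
LXIV = 64
277 - 64 = 213

CCXIII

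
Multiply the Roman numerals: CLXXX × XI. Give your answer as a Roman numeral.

CLXXX = 180
XI = 11
180 × 11 = 1980

MCMLXXX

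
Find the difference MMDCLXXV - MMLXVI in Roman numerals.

MMDCLXXV = 2675
MMLXVI = 2066
2675 - 2066 = 609

DCIX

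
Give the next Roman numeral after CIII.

CIII = 103, so the next integer is 103 + 1 = 104

CIV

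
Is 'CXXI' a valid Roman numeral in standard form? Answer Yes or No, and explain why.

'CXXI': Check the rules: uses only the symbols I, V, X, L, C, D, M; no symbol is repeated more than three times in a row; V, L and D each appear at most once; no smaller symbol precedes a larger one (values never increase from left to right). Value: C (100) + X (10) + X (10) + I (1) = 121. So it is a valid standard Roman numeral.

Yes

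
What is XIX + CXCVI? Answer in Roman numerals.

XIX = 19
CXCVI = 196
19 + 196 = 215

CCXV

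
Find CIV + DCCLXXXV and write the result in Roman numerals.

CIV = 104
DCCLXXXV = 785
104 + 785 = 889

DCCCLXXXIX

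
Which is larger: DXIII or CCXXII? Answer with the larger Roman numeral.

DXIII = 513
CCXXII = 222
513 is larger

DXIII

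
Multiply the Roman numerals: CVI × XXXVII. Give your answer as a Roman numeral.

CVI = 106
XXXVII = 37
106 × 37 = 3922

MMMCMXXII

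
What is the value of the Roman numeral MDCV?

MDCV: M=1000, D=500, C=100, V=5
1000 + 500 + 100 + 5 = 1605

1605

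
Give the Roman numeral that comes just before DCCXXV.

DCCXXV = 725; previous is 724

DCCXXIV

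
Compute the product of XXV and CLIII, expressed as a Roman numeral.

XXV = 25
CLIII = 153
25 × 153 = 3825

MMMDCCCXXV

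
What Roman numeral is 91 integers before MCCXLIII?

MCCXLIII = 1243
1243 - 91 = 1152

MCLII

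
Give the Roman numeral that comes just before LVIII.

LVIII = 58, so the previous integer is 58 - 1 = 57

LVII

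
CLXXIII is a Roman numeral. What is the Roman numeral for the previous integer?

CLXXIII = 173; previous is 172

CLXXII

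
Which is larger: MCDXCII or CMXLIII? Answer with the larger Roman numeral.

MCDXCII = 1492
CMXLIII = 943
1492 is larger

MCDXCII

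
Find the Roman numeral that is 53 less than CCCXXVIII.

CCCXXVIII = 328
328 - 53 = 275

CCLXXV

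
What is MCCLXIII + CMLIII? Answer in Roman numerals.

MCCLXIII = 1263
CMLIII = 953
1263 + 953 = 2216

MMCCXVI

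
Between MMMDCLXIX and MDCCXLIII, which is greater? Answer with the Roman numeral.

MMMDCLXIX = 3669
MDCCXLIII = 1743
3669 is larger

MMMDCLXIX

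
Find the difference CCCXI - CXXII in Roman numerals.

CCCXI = 311
CXXII = 122
311 - 122 = 189

CLXXXIX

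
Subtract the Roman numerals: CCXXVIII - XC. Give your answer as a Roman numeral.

CCXXVIII = 228
XC = 90
228 - 90 = 138

CXXXVIII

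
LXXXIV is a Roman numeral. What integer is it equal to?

LXXXIV: L=50, X=10, X=10, X=10, IV=4
50 + 10 + 10 + 10 + 4 = 84

84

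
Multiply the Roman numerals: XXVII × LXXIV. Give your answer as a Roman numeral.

XXVII = 27
LXXIV = 74
27 × 74 = 1998

MCMXCVIII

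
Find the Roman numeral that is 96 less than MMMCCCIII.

MMMCCCIII = 3303
3303 - 96 = 3207

MMMCCVII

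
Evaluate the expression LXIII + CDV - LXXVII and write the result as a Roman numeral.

LXIII = 63, CDV = 405, LXXVII = 77
63 + 405 = 468
468 - 77 = 391

CCCXCI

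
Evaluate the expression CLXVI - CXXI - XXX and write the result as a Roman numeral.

CLXVI = 166, CXXI = 121, XXX = 30
166 - 121 = 45
45 - 30 = 15

XV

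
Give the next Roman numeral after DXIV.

DXIV = 514, so the next integer is 514 + 1 = 515

DXV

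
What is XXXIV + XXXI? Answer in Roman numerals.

XXXIV = 34
XXXI = 31
34 + 31 = 65

LXV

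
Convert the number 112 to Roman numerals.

Convert 112 to Roman numerals:
  112 contains 1×100 (C)
  12 contains 1×10 (X)
  2 contains 2×1 (II)

CXII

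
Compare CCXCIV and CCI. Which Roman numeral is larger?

CCXCIV = 294
CCI = 201
294 is larger

CCXCIV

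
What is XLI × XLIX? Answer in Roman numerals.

XLI = 41
XLIX = 49
41 × 49 = 2009

MMIX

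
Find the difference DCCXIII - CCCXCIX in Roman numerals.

DCCXIII = 713
CCCXCIX = 399
713 - 399 = 314

CCCXIV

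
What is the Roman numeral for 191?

Convert 191 to Roman numerals:
  191 contains 1×100 (C)
  91 contains 1×90 (XC)
  1 contains 1×1 (I)

CXCI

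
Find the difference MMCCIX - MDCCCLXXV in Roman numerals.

MMCCIX = 2209
MDCCCLXXV = 1875
2209 - 1875 = 334

CCCXXXIV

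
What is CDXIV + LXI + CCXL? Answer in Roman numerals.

CDXIV = 414, LXI = 61, CCXL = 240
414 + 61 = 475
475 + 240 = 715

DCCXV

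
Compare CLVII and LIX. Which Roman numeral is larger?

CLVII = 157
LIX = 59
157 is larger

CLVII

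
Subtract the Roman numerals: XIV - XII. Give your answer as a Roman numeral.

XIV = 14
XII = 12
14 - 12 = 2

II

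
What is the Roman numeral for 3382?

Convert 3382 to Roman numerals:
  3382 contains 3×1000 (MMM)
  382 contains 3×100 (CCC)
  82 contains 1×50 (L)
  32 contains 3×10 (XXX)
  2 contains 2×1 (II)

MMMCCCLXXXII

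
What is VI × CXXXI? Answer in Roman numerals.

VI = 6
CXXXI = 131
6 × 131 = 786

DCCLXXXVI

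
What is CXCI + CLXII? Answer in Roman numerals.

CXCI = 191
CLXII = 162
191 + 162 = 353

CCCLIII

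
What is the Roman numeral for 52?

Convert 52 to Roman numerals:
  52 contains 1×50 (L)
  2 contains 2×1 (II)

LII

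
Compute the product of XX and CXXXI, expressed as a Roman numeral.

XX = 20
CXXXI = 131
20 × 131 = 2620

MMDCXX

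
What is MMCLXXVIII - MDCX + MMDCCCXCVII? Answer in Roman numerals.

MMCLXXVIII = 2178, MDCX = 1610, MMDCCCXCVII = 2897
2178 - 1610 = 568
568 + 2897 = 3465

MMMCDLXV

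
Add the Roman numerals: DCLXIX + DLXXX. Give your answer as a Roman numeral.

DCLXIX = 669
DLXXX = 580
669 + 580 = 1249

MCCXLIX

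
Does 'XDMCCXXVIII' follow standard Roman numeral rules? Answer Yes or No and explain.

'XDMCCXXVIII': Invalid subtractive combination: XD

No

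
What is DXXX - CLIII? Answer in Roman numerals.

DXXX = 530
CLIII = 153
530 - 153 = 377

CCCLXXVII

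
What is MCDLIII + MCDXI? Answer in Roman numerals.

MCDLIII = 1453
MCDXI = 1411
1453 + 1411 = 2864

MMDCCCLXIV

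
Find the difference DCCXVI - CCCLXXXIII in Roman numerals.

DCCXVI = 716
CCCLXXXIII = 383
716 - 383 = 333

CCCXXXIII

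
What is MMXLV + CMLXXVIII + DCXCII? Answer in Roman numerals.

MMXLV = 2045, CMLXXVIII = 978, DCXCII = 692
2045 + 978 = 3023
3023 + 692 = 3715

MMMDCCXV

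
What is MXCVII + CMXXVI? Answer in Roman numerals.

MXCVII = 1097
CMXXVI = 926
1097 + 926 = 2023

MMXXIII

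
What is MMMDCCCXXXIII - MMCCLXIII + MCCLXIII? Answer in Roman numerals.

MMMDCCCXXXIII = 3833, MMCCLXIII = 2263, MCCLXIII = 1263
3833 - 2263 = 1570
1570 + 1263 = 2833

MMDCCCXXXIII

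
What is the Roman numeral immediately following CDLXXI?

CDLXXI = 471, so the next integer is 471 + 1 = 472

CDLXXII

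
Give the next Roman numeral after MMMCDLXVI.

MMMCDLXVI = 3466; next is 3467

MMMCDLXVII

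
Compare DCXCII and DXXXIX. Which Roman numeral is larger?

DCXCII = 692
DXXXIX = 539
692 is larger

DCXCII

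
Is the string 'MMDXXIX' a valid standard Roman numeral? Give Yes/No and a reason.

'MMDXXIX': Check the rules: uses only the symbols I, V, X, L, C, D, M; no symbol is repeated more than three times in a row; V, L and D each appear at most once; the only place a smaller symbol precedes a larger one is the allowed subtractive pair IX, the symbol right after such a pair (if any) is smaller than the pair's first symbol, and otherwise the values never increase from left to right. Value: M (1000) + M (1000) + D (500) + X (10) + X (10) + IX (9) = 2529. So it is a valid standard Roman numeral.

Yes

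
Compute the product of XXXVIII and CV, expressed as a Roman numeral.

XXXVIII = 38
CV = 105
38 × 105 = 3990

MMMCMXC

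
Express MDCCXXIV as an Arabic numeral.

MDCCXXIV: M=1000, D=500, C=100, C=100, X=10, X=10, IV=4
1000 + 500 + 100 + 100 + 10 + 10 + 4 = 1724

1724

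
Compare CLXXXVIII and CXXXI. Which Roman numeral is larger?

CLXXXVIII = 188
CXXXI = 131
188 is larger

CLXXXVIII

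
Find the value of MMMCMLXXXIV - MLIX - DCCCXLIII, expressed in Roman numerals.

MMMCMLXXXIV = 3984, MLIX = 1059, DCCCXLIII = 843
3984 - 1059 = 2925
2925 - 843 = 2082

MMLXXXII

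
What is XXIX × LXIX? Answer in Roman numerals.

XXIX = 29
LXIX = 69
29 × 69 = 2001

MMI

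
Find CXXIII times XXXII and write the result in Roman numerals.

CXXIII = 123
XXXII = 32
123 × 32 = 3936

MMMCMXXXVI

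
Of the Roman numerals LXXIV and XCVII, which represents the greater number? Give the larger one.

LXXIV = 74
XCVII = 97
97 is larger

XCVII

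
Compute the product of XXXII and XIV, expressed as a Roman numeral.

XXXII = 32
XIV = 14
32 × 14 = 448

CDXLVIII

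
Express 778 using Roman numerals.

Convert 778 to Roman numerals:
  778 contains 1×500 (D)
  278 contains 2×100 (CC)
  78 contains 1×50 (L)
  28 contains 2×10 (XX)
  8 contains 1×5 (V)
  3 contains 3×1 (III)

DCCLXXVIII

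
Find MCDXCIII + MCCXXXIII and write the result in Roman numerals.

MCDXCIII = 1493
MCCXXXIII = 1233
1493 + 1233 = 2726

MMDCCXXVI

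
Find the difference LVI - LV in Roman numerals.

LVI = 56
LV = 55
56 - 55 = 1

I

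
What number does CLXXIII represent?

CLXXIII: C=100, L=50, X=10, X=10, I=1, I=1, I=1
100 + 50 + 10 + 10 + 1 + 1 + 1 = 173

173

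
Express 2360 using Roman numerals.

Convert 2360 to Roman numerals:
  2360 contains 2×1000 (MM)
  360 contains 3×100 (CCC)
  60 contains 1×50 (L)
  10 contains 1×10 (X)

MMCCCLX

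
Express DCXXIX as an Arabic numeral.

DCXXIX: D=500, C=100, X=10, X=10, IX=9
500 + 100 + 10 + 10 + 9 = 629

629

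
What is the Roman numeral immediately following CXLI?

CXLI = 141, so the next integer is 141 + 1 = 142

CXLII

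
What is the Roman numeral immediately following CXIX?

CXIX = 119; next is 120

CXX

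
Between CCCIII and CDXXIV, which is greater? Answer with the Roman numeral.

CCCIII = 303
CDXXIV = 424
424 is larger

CDXXIV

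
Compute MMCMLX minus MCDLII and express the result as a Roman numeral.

MMCMLX = 2960
MCDLII = 1452
2960 - 1452 = 1508

MDVIII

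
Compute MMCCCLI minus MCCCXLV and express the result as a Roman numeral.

MMCCCLI = 2351
MCCCXLV = 1345
2351 - 1345 = 1006

MVI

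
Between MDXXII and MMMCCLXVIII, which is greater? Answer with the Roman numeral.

MDXXII = 1522
MMMCCLXVIII = 3268
3268 is larger

MMMCCLXVIII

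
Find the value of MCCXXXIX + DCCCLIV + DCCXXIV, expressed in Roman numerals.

MCCXXXIX = 1239, DCCCLIV = 854, DCCXXIV = 724
1239 + 854 = 2093
2093 + 724 = 2817

MMDCCCXVII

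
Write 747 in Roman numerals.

Convert 747 to Roman numerals:
  747 contains 1×500 (D)
  247 contains 2×100 (CC)
  47 contains 1×40 (XL)
  7 contains 1×5 (V)
  2 contains 2×1 (II)

DCCXLVII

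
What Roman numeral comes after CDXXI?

CDXXI = 421, so the next integer is 421 + 1 = 422

CDXXII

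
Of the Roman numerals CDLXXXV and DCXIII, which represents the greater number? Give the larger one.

CDLXXXV = 485
DCXIII = 613
613 is larger

DCXIII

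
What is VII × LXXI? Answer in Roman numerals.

VII = 7
LXXI = 71
7 × 71 = 497

CDXCVII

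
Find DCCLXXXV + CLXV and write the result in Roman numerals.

DCCLXXXV = 785
CLXV = 165
785 + 165 = 950

CML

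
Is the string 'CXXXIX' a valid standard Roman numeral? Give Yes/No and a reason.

'CXXXIX': Check the rules: uses only the symbols I, V, X, L, C, D, M; no symbol is repeated more than three times in a row; V, L and D each appear at most once; the only place a smaller symbol precedes a larger one is the allowed subtractive pair IX, the symbol right after such a pair (if any) is smaller than the pair's first symbol, and otherwise the values never increase from left to right. Value: C (100) + X (10) + X (10) + X (10) + IX (9) = 139. So it is a valid standard Roman numeral.

Yes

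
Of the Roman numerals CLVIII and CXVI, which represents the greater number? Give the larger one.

CLVIII = 158
CXVI = 116
158 is larger

CLVIII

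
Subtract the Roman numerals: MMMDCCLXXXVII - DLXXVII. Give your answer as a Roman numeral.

MMMDCCLXXXVII = 3787
DLXXVII = 577
3787 - 577 = 3210

MMMCCX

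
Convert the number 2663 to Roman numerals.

Convert 2663 to Roman numerals:
  2663 contains 2×1000 (MM)
  663 contains 1×500 (D)
  163 contains 1×100 (C)
  63 contains 1×50 (L)
  13 contains 1×10 (X)
  3 contains 3×1 (III)

MMDCLXIII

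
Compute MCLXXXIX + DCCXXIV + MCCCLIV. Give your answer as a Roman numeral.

MCLXXXIX = 1189, DCCXXIV = 724, MCCCLIV = 1354
1189 + 724 = 1913
1913 + 1354 = 3267

MMMCCLXVII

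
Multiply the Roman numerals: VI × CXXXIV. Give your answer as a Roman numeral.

VI = 6
CXXXIV = 134
6 × 134 = 804

DCCCIV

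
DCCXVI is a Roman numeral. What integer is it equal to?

DCCXVI: D=500, C=100, C=100, X=10, V=5, I=1
500 + 100 + 100 + 10 + 5 + 1 = 716

716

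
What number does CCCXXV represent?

CCCXXV: C=100, C=100, C=100, X=10, X=10, V=5
100 + 100 + 100 + 10 + 10 + 5 = 325

325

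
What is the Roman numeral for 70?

Convert 70 to Roman numerals:
  70 contains 1×50 (L)
  20 contains 2×10 (XX)

LXX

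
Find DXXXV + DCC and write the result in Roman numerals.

DXXXV = 535
DCC = 700
535 + 700 = 1235

MCCXXXV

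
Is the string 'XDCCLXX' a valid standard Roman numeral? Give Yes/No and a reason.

'XDCCLXX': Invalid subtractive combination: XD

No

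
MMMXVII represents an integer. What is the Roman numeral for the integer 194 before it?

MMMXVII = 3017
3017 - 194 = 2823

MMDCCCXXIII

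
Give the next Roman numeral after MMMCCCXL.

MMMCCCXL = 3340; next is 3341

MMMCCCXLI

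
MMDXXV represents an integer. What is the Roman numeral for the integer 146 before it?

MMDXXV = 2525
2525 - 146 = 2379

MMCCCLXXIX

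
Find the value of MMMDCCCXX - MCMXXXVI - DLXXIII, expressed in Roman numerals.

MMMDCCCXX = 3820, MCMXXXVI = 1936, DLXXIII = 573
3820 - 1936 = 1884
1884 - 573 = 1311

MCCCXI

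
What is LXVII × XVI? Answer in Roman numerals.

LXVII = 67
XVI = 16
67 × 16 = 1072

MLXXII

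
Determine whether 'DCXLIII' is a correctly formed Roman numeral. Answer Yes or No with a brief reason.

'DCXLIII': Check the rules: uses only the symbols I, V, X, L, C, D, M; no symbol is repeated more than three times in a row; V, L and D each appear at most once; the only place a smaller symbol precedes a larger one is the allowed subtractive pair XL, the symbol right after such a pair (if any) is smaller than the pair's first symbol, and otherwise the values never increase from left to right. Value: D (500) + C (100) + XL (40) + I (1) + I (1) + I (1) = 643. So it is a valid standard Roman numeral.

Yes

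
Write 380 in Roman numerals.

Convert 380 to Roman numerals:
  380 contains 3×100 (CCC)
  80 contains 1×50 (L)
  30 contains 3×10 (XXX)

CCCLXXX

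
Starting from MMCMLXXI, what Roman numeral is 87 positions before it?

MMCMLXXI = 2971
2971 - 87 = 2884

MMDCCCLXXXIV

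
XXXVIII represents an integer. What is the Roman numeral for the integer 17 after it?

XXXVIII = 38
38 + 17 = 55

LV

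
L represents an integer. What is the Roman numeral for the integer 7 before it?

L = 50
50 - 7 = 43

XLIII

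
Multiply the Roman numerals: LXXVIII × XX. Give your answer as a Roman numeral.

LXXVIII = 78
XX = 20
78 × 20 = 1560

MDLX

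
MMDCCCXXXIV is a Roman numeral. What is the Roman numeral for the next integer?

MMDCCCXXXIV = 2834, so the next integer is 2834 + 1 = 2835

MMDCCCXXXV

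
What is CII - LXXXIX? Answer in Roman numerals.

CII = 102
LXXXIX = 89
102 - 89 = 13

XIII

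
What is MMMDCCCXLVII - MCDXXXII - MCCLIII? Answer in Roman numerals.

MMMDCCCXLVII = 3847, MCDXXXII = 1432, MCCLIII = 1253
3847 - 1432 = 2415
2415 - 1253 = 1162

MCLXII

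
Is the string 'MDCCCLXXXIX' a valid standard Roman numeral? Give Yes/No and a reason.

'MDCCCLXXXIX': Check the rules: uses only the symbols I, V, X, L, C, D, M; no symbol is repeated more than three times in a row; V, L and D each appear at most once; the only place a smaller symbol precedes a larger one is the allowed subtractive pair IX, the symbol right after such a pair (if any) is smaller than the pair's first symbol, and otherwise the values never increase from left to right. Value: M (1000) + D (500) + C (100) + C (100) + C (100) + L (50) + X (10) + X (10) + X (10) + IX (9) = 1889. So it is a valid standard Roman numeral.

Yes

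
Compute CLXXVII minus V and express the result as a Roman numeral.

CLXXVII = 177
V = 5
177 - 5 = 172

CLXXII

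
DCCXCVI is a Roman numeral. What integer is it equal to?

DCCXCVI: D=500, C=100, C=100, XC=90, V=5, I=1
500 + 100 + 100 + 90 + 5 + 1 = 796

796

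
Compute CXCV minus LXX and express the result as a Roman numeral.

CXCV = 195
LXX = 70
195 - 70 = 125

CXXV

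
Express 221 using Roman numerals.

Convert 221 to Roman numerals:
  221 contains 2×100 (CC)
  21 contains 2×10 (XX)
  1 contains 1×1 (I)

CCXXI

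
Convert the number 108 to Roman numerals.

Convert 108 to Roman numerals:
  108 contains 1×100 (C)
  8 contains 1×5 (V)
  3 contains 3×1 (III)

CVIII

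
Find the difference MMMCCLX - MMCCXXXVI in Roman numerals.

MMMCCLX = 3260
MMCCXXXVI = 2236
3260 - 2236 = 1024

MXXIV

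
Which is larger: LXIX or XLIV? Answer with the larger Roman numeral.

LXIX = 69
XLIV = 44
69 is larger

LXIX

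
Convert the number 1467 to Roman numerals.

Convert 1467 to Roman numerals:
  1467 contains 1×1000 (M)
  467 contains 1×400 (CD)
  67 contains 1×50 (L)
  17 contains 1×10 (X)
  7 contains 1×5 (V)
  2 contains 2×1 (II)

MCDLXVII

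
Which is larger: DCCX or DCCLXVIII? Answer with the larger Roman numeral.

DCCX = 710
DCCLXVIII = 768
768 is larger

DCCLXVIII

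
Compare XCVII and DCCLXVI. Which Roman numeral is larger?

XCVII = 97
DCCLXVI = 766
766 is larger

DCCLXVI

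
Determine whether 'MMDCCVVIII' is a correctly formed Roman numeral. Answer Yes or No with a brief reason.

'MMDCCVVIII': V should not appear more than once

No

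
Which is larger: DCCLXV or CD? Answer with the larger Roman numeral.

DCCLXV = 765
CD = 400
765 is larger

DCCLXV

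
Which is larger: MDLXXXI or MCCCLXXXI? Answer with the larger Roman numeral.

MDLXXXI = 1581
MCCCLXXXI = 1381
1581 is larger

MDLXXXI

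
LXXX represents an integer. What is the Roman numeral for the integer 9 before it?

LXXX = 80
80 - 9 = 71

LXXI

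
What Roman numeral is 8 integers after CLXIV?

CLXIV = 164
164 + 8 = 172

CLXXII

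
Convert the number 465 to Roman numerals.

Convert 465 to Roman numerals:
  465 contains 1×400 (CD)
  65 contains 1×50 (L)
  15 contains 1×10 (X)
  5 contains 1×5 (V)

CDLXV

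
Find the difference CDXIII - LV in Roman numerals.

CDXIII = 413
LV = 55
413 - 55 = 358

CCCLVIII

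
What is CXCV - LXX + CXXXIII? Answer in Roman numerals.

CXCV = 195, LXX = 70, CXXXIII = 133
195 - 70 = 125
125 + 133 = 258

CCLVIII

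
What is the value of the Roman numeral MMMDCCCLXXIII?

MMMDCCCLXXIII: M=1000, M=1000, M=1000, D=500, C=100, C=100, C=100, L=50, X=10, X=10, I=1, I=1, I=1
1000 + 1000 + 1000 + 500 + 100 + 100 + 100 + 50 + 10 + 10 + 1 + 1 + 1 = 3873

3873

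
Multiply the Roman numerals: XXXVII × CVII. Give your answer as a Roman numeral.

XXXVII = 37
CVII = 107
37 × 107 = 3959

MMMCMLIX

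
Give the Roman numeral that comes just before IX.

IX = 9, so the previous integer is 9 - 1 = 8

VIII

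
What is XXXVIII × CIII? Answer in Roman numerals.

XXXVIII = 38
CIII = 103
38 × 103 = 3914

MMMCMXIV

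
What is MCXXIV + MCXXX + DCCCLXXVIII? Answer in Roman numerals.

MCXXIV = 1124, MCXXX = 1130, DCCCLXXVIII = 878
1124 + 1130 = 2254
2254 + 878 = 3132

MMMCXXXII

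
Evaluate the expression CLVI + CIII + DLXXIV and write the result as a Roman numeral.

CLVI = 156, CIII = 103, DLXXIV = 574
156 + 103 = 259
259 + 574 = 833

DCCCXXXIII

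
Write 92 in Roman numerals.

Convert 92 to Roman numerals:
  92 contains 1×90 (XC)
  2 contains 2×1 (II)

XCII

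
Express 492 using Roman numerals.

Convert 492 to Roman numerals:
  492 contains 1×400 (CD)
  92 contains 1×90 (XC)
  2 contains 2×1 (II)

CDXCII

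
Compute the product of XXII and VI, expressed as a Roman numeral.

XXII = 22
VI = 6
22 × 6 = 132

CXXXII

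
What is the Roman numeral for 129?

Convert 129 to Roman numerals:
  129 contains 1×100 (C)
  29 contains 2×10 (XX)
  9 contains 1×9 (IX)

CXXIX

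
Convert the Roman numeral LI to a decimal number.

LI: L=50, I=1
50 + 1 = 51

51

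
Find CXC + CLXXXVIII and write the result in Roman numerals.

CXC = 190
CLXXXVIII = 188
190 + 188 = 378

CCCLXXVIII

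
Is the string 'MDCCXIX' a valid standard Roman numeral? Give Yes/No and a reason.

'MDCCXIX': Check the rules: uses only the symbols I, V, X, L, C, D, M; no symbol is repeated more than three times in a row; V, L and D each appear at most once; the only place a smaller symbol precedes a larger one is the allowed subtractive pair IX, the symbol right after such a pair (if any) is smaller than the pair's first symbol, and otherwise the values never increase from left to right. Value: M (1000) + D (500) + C (100) + C (100) + X (10) + IX (9) = 1719. So it is a valid standard Roman numeral.

Yes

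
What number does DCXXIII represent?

DCXXIII: D=500, C=100, X=10, X=10, I=1, I=1, I=1
500 + 100 + 10 + 10 + 1 + 1 + 1 = 623

623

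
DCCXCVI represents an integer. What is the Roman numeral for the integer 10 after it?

DCCXCVI = 796
796 + 10 = 806

DCCCVI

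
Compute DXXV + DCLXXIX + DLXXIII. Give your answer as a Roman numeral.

DXXV = 525, DCLXXIX = 679, DLXXIII = 573
525 + 679 = 1204
1204 + 573 = 1777

MDCCLXXVII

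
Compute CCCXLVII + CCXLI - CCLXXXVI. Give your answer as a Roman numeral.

CCCXLVII = 347, CCXLI = 241, CCLXXXVI = 286
347 + 241 = 588
588 - 286 = 302

CCCII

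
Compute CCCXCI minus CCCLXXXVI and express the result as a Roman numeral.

CCCXCI = 391
CCCLXXXVI = 386
391 - 386 = 5

V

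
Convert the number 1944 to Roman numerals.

Convert 1944 to Roman numerals:
  1944 contains 1×1000 (M)
  944 contains 1×900 (CM)
  44 contains 1×40 (XL)
  4 contains 1×4 (IV)

MCMXLIV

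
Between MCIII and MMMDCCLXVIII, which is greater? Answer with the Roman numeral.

MCIII = 1103
MMMDCCLXVIII = 3768
3768 is larger

MMMDCCLXVIII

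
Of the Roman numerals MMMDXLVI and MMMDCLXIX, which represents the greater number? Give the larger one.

MMMDXLVI = 3546
MMMDCLXIX = 3669
3669 is larger

MMMDCLXIX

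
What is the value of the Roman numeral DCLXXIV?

DCLXXIV: D=500, C=100, L=50, X=10, X=10, IV=4
500 + 100 + 50 + 10 + 10 + 4 = 674

674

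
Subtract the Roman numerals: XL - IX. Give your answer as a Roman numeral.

XL = 40
IX = 9
40 - 9 = 31

XXXI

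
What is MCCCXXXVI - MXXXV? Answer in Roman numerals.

MCCCXXXVI = 1336
MXXXV = 1035
1336 - 1035 = 301

CCCI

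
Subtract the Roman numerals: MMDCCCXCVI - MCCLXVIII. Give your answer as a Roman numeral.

MMDCCCXCVI = 2896
MCCLXVIII = 1268
2896 - 1268 = 1628

MDCXXVIII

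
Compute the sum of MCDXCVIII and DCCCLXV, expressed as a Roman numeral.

MCDXCVIII = 1498
DCCCLXV = 865
1498 + 865 = 2363

MMCCCLXIII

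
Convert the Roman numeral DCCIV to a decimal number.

DCCIV: D=500, C=100, C=100, IV=4
500 + 100 + 100 + 4 = 704

704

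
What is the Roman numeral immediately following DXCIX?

DXCIX = 599; next is 600

DC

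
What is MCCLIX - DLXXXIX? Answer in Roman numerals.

MCCLIX = 1259
DLXXXIX = 589
1259 - 589 = 670

DCLXX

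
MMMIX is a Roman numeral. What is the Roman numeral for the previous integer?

MMMIX = 3009; previous is 3008

MMMVIII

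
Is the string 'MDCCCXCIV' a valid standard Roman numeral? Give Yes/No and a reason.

'MDCCCXCIV': Check the rules: uses only the symbols I, V, X, L, C, D, M; no symbol is repeated more than three times in a row; V, L and D each appear at most once; the only places a smaller symbol precedes a larger one are the allowed subtractive pairs XC, IV, the symbol right after such a pair (if any) is smaller than the pair's first symbol, and otherwise the values never increase from left to right. Value: M (1000) + D (500) + C (100) + C (100) + C (100) + XC (90) + IV (4) = 1894. So it is a valid standard Roman numeral.

Yes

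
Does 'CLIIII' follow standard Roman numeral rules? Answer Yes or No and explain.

'CLIIII': More than 3 consecutive I's

No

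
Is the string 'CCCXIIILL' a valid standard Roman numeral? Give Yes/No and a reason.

'CCCXIIILL': L should not appear more than once

No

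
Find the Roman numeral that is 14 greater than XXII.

XXII = 22
22 + 14 = 36

XXXVI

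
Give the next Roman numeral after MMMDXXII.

MMMDXXII = 3522, so the next integer is 3522 + 1 = 3523

MMMDXXIII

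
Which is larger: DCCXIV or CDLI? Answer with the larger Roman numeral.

DCCXIV = 714
CDLI = 451
714 is larger

DCCXIV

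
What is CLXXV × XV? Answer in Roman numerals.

CLXXV = 175
XV = 15
175 × 15 = 2625

MMDCXXV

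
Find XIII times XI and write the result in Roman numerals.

XIII = 13
XI = 11
13 × 11 = 143

CXLIII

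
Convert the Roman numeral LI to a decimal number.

LI: L=50, I=1
50 + 1 = 51

51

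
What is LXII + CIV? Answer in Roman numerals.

LXII = 62
CIV = 104
62 + 104 = 166

CLXVI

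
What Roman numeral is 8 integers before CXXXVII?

CXXXVII = 137
137 - 8 = 129

CXXIX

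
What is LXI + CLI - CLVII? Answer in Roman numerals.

LXI = 61, CLI = 151, CLVII = 157
61 + 151 = 212
212 - 157 = 55

LV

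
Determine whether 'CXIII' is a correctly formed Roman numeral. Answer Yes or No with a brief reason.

'CXIII': Check the rules: uses only the symbols I, V, X, L, C, D, M; no symbol is repeated more than three times in a row; V, L and D each appear at most once; no smaller symbol precedes a larger one (values never increase from left to right). Value: C (100) + X (10) + I (1) + I (1) + I (1) = 113. So it is a valid standard Roman numeral.

Yes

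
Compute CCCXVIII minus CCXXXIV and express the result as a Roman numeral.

CCCXVIII = 318
CCXXXIV = 234
318 - 234 = 84

LXXXIV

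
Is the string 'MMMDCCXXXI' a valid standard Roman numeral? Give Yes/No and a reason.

'MMMDCCXXXI': Check the rules: uses only the symbols I, V, X, L, C, D, M; no symbol is repeated more than three times in a row; V, L and D each appear at most once; no smaller symbol precedes a larger one (values never increase from left to right). Value: M (1000) + M (1000) + M (1000) + D (500) + C (100) + C (100) + X (10) + X (10) + X (10) + I (1) = 3731. So it is a valid standard Roman numeral.

Yes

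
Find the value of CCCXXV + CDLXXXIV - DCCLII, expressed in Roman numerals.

CCCXXV = 325, CDLXXXIV = 484, DCCLII = 752
325 + 484 = 809
809 - 752 = 57

LVII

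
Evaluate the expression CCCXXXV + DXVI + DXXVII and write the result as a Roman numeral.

CCCXXXV = 335, DXVI = 516, DXXVII = 527
335 + 516 = 851
851 + 527 = 1378

MCCCLXXVIII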